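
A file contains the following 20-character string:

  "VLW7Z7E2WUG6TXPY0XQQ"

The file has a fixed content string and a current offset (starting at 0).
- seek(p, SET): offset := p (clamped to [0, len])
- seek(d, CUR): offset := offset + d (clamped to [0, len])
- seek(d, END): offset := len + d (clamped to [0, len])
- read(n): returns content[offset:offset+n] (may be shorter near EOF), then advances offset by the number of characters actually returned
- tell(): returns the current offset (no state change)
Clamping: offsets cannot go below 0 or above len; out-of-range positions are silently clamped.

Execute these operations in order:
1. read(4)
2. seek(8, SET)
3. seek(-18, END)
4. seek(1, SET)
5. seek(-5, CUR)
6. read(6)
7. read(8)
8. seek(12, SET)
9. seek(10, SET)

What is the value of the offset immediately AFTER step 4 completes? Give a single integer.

After 1 (read(4)): returned 'VLW7', offset=4
After 2 (seek(8, SET)): offset=8
After 3 (seek(-18, END)): offset=2
After 4 (seek(1, SET)): offset=1

Answer: 1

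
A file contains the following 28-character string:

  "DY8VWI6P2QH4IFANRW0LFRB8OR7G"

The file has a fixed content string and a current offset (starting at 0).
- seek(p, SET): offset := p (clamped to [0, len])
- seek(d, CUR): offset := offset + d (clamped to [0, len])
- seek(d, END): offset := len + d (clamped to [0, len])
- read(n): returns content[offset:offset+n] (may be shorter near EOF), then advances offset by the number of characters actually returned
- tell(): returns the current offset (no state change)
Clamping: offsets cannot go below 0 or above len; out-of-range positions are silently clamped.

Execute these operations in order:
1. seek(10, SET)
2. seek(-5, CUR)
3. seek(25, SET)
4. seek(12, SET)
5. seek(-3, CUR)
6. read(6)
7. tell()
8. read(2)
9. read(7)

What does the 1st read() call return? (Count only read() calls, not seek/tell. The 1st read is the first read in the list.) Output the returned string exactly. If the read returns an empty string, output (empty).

After 1 (seek(10, SET)): offset=10
After 2 (seek(-5, CUR)): offset=5
After 3 (seek(25, SET)): offset=25
After 4 (seek(12, SET)): offset=12
After 5 (seek(-3, CUR)): offset=9
After 6 (read(6)): returned 'QH4IFA', offset=15
After 7 (tell()): offset=15
After 8 (read(2)): returned 'NR', offset=17
After 9 (read(7)): returned 'W0LFRB8', offset=24

Answer: QH4IFA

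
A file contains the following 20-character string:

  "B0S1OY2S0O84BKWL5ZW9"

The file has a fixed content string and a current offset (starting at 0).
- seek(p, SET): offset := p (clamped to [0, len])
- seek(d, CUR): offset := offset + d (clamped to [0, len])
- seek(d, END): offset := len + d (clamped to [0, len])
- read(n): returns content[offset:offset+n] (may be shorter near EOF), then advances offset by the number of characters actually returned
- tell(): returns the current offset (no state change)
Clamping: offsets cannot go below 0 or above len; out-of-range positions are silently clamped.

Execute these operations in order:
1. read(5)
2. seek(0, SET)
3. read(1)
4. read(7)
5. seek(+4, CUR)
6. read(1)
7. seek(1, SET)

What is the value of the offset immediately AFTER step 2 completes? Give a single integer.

Answer: 0

Derivation:
After 1 (read(5)): returned 'B0S1O', offset=5
After 2 (seek(0, SET)): offset=0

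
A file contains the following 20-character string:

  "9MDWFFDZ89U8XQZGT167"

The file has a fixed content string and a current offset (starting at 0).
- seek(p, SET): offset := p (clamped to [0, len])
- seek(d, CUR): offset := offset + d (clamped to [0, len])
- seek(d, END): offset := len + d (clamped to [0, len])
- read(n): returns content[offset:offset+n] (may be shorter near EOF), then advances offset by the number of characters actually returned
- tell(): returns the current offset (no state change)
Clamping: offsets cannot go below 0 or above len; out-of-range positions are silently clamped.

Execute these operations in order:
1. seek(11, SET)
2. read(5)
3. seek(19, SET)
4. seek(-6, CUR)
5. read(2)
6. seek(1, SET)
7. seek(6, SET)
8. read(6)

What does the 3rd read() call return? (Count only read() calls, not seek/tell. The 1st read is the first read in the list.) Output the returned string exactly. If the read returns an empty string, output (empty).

After 1 (seek(11, SET)): offset=11
After 2 (read(5)): returned '8XQZG', offset=16
After 3 (seek(19, SET)): offset=19
After 4 (seek(-6, CUR)): offset=13
After 5 (read(2)): returned 'QZ', offset=15
After 6 (seek(1, SET)): offset=1
After 7 (seek(6, SET)): offset=6
After 8 (read(6)): returned 'DZ89U8', offset=12

Answer: DZ89U8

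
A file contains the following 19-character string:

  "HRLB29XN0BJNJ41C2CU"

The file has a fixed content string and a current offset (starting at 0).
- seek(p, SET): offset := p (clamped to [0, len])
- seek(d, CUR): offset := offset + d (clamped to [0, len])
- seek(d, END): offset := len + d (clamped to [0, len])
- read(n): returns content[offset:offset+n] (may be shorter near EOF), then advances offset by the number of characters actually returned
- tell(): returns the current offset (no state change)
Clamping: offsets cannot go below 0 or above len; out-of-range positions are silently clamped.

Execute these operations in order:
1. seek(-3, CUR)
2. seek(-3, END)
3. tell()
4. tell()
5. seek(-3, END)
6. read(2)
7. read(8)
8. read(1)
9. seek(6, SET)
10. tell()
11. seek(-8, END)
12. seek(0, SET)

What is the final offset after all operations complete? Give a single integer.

After 1 (seek(-3, CUR)): offset=0
After 2 (seek(-3, END)): offset=16
After 3 (tell()): offset=16
After 4 (tell()): offset=16
After 5 (seek(-3, END)): offset=16
After 6 (read(2)): returned '2C', offset=18
After 7 (read(8)): returned 'U', offset=19
After 8 (read(1)): returned '', offset=19
After 9 (seek(6, SET)): offset=6
After 10 (tell()): offset=6
After 11 (seek(-8, END)): offset=11
After 12 (seek(0, SET)): offset=0

Answer: 0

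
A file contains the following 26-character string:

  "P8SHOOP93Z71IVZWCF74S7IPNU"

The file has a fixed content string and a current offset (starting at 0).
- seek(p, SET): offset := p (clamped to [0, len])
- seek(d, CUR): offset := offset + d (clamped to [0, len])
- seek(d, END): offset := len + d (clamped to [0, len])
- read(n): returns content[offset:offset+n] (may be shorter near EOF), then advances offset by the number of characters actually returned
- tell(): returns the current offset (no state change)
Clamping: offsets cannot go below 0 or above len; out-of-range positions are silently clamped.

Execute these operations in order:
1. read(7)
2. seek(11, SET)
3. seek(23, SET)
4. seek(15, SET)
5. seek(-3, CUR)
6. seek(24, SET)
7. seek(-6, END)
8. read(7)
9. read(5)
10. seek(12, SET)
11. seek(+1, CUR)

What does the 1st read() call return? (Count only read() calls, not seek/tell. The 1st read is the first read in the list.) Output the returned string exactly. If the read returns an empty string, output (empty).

Answer: P8SHOOP

Derivation:
After 1 (read(7)): returned 'P8SHOOP', offset=7
After 2 (seek(11, SET)): offset=11
After 3 (seek(23, SET)): offset=23
After 4 (seek(15, SET)): offset=15
After 5 (seek(-3, CUR)): offset=12
After 6 (seek(24, SET)): offset=24
After 7 (seek(-6, END)): offset=20
After 8 (read(7)): returned 'S7IPNU', offset=26
After 9 (read(5)): returned '', offset=26
After 10 (seek(12, SET)): offset=12
After 11 (seek(+1, CUR)): offset=13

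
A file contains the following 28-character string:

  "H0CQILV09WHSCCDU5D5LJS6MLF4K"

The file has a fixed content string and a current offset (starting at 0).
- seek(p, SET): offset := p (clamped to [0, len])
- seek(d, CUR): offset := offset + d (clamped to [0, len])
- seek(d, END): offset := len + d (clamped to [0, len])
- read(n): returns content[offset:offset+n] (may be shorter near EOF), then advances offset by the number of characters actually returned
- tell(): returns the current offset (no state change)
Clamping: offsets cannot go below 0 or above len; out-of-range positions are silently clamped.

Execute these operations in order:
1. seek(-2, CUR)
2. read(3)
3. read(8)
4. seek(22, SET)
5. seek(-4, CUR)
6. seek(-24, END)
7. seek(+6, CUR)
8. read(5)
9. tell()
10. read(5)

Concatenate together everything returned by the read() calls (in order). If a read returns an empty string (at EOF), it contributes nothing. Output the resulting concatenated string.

After 1 (seek(-2, CUR)): offset=0
After 2 (read(3)): returned 'H0C', offset=3
After 3 (read(8)): returned 'QILV09WH', offset=11
After 4 (seek(22, SET)): offset=22
After 5 (seek(-4, CUR)): offset=18
After 6 (seek(-24, END)): offset=4
After 7 (seek(+6, CUR)): offset=10
After 8 (read(5)): returned 'HSCCD', offset=15
After 9 (tell()): offset=15
After 10 (read(5)): returned 'U5D5L', offset=20

Answer: H0CQILV09WHHSCCDU5D5L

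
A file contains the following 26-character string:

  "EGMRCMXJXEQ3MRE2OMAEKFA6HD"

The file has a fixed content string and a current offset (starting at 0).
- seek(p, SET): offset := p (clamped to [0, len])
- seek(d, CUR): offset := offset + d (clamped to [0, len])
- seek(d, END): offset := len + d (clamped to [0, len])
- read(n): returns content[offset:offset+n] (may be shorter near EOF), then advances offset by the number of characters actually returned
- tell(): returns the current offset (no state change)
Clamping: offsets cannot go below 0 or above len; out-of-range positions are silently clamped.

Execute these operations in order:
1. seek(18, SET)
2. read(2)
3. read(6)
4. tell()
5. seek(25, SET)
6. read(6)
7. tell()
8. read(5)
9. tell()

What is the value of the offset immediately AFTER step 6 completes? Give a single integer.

Answer: 26

Derivation:
After 1 (seek(18, SET)): offset=18
After 2 (read(2)): returned 'AE', offset=20
After 3 (read(6)): returned 'KFA6HD', offset=26
After 4 (tell()): offset=26
After 5 (seek(25, SET)): offset=25
After 6 (read(6)): returned 'D', offset=26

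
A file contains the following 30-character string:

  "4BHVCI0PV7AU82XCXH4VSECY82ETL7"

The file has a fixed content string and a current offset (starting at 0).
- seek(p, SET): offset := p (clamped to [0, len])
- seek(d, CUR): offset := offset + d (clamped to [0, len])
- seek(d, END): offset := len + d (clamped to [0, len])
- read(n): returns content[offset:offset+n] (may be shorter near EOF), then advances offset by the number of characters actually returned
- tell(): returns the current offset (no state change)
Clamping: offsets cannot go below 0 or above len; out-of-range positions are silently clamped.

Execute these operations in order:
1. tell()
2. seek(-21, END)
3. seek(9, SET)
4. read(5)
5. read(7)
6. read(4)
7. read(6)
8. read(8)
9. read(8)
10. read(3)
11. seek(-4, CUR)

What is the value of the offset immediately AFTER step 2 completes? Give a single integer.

Answer: 9

Derivation:
After 1 (tell()): offset=0
After 2 (seek(-21, END)): offset=9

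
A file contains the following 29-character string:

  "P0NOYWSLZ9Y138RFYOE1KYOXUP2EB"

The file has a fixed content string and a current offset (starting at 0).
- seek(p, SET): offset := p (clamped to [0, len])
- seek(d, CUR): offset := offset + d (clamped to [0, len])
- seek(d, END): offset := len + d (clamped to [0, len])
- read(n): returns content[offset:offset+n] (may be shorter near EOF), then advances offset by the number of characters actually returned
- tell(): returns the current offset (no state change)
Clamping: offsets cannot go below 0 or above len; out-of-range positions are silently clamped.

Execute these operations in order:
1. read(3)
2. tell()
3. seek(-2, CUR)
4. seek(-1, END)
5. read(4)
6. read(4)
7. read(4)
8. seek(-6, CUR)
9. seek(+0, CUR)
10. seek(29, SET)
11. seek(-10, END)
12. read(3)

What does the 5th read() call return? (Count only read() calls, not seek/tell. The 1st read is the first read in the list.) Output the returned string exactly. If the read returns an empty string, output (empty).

After 1 (read(3)): returned 'P0N', offset=3
After 2 (tell()): offset=3
After 3 (seek(-2, CUR)): offset=1
After 4 (seek(-1, END)): offset=28
After 5 (read(4)): returned 'B', offset=29
After 6 (read(4)): returned '', offset=29
After 7 (read(4)): returned '', offset=29
After 8 (seek(-6, CUR)): offset=23
After 9 (seek(+0, CUR)): offset=23
After 10 (seek(29, SET)): offset=29
After 11 (seek(-10, END)): offset=19
After 12 (read(3)): returned '1KY', offset=22

Answer: 1KY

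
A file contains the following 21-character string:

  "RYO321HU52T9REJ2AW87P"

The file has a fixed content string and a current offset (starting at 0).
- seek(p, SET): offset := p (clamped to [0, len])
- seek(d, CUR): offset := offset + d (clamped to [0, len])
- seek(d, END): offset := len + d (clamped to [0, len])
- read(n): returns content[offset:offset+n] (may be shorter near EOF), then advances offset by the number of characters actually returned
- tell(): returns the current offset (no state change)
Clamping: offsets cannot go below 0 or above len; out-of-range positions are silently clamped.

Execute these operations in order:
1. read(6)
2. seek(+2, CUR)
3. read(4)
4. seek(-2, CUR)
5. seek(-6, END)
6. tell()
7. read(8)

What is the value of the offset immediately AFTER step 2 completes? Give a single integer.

After 1 (read(6)): returned 'RYO321', offset=6
After 2 (seek(+2, CUR)): offset=8

Answer: 8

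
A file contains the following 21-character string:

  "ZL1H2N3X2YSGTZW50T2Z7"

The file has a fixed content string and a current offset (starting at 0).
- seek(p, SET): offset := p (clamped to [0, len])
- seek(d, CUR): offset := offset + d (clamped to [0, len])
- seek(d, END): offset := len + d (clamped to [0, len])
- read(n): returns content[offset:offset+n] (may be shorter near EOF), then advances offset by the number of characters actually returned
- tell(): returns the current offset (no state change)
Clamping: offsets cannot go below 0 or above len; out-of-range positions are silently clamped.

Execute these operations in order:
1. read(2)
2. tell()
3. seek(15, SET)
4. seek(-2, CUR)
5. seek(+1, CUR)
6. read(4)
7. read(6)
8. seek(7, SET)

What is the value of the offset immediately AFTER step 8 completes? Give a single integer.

Answer: 7

Derivation:
After 1 (read(2)): returned 'ZL', offset=2
After 2 (tell()): offset=2
After 3 (seek(15, SET)): offset=15
After 4 (seek(-2, CUR)): offset=13
After 5 (seek(+1, CUR)): offset=14
After 6 (read(4)): returned 'W50T', offset=18
After 7 (read(6)): returned '2Z7', offset=21
After 8 (seek(7, SET)): offset=7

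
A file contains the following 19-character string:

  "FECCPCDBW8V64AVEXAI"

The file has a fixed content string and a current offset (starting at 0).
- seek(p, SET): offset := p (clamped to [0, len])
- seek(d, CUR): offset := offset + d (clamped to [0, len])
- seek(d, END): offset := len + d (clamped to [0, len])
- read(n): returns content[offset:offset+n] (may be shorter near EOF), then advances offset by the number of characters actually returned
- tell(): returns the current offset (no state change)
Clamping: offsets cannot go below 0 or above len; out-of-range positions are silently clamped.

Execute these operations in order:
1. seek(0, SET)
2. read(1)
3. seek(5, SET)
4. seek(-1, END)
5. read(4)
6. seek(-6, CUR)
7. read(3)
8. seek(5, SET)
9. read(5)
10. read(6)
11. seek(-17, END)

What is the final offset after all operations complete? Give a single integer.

Answer: 2

Derivation:
After 1 (seek(0, SET)): offset=0
After 2 (read(1)): returned 'F', offset=1
After 3 (seek(5, SET)): offset=5
After 4 (seek(-1, END)): offset=18
After 5 (read(4)): returned 'I', offset=19
After 6 (seek(-6, CUR)): offset=13
After 7 (read(3)): returned 'AVE', offset=16
After 8 (seek(5, SET)): offset=5
After 9 (read(5)): returned 'CDBW8', offset=10
After 10 (read(6)): returned 'V64AVE', offset=16
After 11 (seek(-17, END)): offset=2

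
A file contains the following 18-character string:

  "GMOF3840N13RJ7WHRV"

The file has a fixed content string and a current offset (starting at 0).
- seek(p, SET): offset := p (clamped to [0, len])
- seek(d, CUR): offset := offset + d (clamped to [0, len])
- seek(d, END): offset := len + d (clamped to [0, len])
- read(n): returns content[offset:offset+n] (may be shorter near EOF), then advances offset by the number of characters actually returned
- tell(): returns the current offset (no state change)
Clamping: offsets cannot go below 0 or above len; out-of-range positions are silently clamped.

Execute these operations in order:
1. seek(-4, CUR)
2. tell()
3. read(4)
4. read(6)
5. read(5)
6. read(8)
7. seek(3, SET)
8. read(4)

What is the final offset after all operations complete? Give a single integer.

Answer: 7

Derivation:
After 1 (seek(-4, CUR)): offset=0
After 2 (tell()): offset=0
After 3 (read(4)): returned 'GMOF', offset=4
After 4 (read(6)): returned '3840N1', offset=10
After 5 (read(5)): returned '3RJ7W', offset=15
After 6 (read(8)): returned 'HRV', offset=18
After 7 (seek(3, SET)): offset=3
After 8 (read(4)): returned 'F384', offset=7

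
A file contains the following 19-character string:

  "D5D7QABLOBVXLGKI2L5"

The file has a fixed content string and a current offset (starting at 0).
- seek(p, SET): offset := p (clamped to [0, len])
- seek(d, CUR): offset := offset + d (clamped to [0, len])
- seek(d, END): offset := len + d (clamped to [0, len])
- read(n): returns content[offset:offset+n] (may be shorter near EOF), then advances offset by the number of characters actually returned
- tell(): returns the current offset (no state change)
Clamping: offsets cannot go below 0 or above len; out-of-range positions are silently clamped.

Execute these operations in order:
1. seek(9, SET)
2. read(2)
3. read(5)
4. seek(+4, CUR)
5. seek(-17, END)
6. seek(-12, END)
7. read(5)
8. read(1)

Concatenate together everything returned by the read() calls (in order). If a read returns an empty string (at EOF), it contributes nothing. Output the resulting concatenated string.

After 1 (seek(9, SET)): offset=9
After 2 (read(2)): returned 'BV', offset=11
After 3 (read(5)): returned 'XLGKI', offset=16
After 4 (seek(+4, CUR)): offset=19
After 5 (seek(-17, END)): offset=2
After 6 (seek(-12, END)): offset=7
After 7 (read(5)): returned 'LOBVX', offset=12
After 8 (read(1)): returned 'L', offset=13

Answer: BVXLGKILOBVXL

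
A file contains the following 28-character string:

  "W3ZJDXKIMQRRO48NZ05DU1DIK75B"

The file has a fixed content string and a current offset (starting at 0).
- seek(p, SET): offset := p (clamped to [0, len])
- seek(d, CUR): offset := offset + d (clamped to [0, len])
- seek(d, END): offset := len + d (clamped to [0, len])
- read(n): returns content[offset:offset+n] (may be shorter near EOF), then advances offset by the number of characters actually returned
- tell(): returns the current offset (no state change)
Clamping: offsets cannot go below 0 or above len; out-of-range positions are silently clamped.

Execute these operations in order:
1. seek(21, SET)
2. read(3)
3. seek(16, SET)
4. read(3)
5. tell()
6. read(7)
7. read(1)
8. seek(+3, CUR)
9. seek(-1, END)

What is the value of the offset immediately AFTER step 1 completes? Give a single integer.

Answer: 21

Derivation:
After 1 (seek(21, SET)): offset=21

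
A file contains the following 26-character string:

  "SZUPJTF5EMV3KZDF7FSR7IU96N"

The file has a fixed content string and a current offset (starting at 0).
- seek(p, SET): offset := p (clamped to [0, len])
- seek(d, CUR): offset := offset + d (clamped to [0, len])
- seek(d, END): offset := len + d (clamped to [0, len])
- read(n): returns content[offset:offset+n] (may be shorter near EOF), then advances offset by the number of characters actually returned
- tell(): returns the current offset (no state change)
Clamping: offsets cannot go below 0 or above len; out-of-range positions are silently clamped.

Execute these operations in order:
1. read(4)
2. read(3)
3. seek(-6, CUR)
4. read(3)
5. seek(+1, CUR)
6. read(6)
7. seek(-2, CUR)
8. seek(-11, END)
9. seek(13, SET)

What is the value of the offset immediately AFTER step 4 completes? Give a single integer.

After 1 (read(4)): returned 'SZUP', offset=4
After 2 (read(3)): returned 'JTF', offset=7
After 3 (seek(-6, CUR)): offset=1
After 4 (read(3)): returned 'ZUP', offset=4

Answer: 4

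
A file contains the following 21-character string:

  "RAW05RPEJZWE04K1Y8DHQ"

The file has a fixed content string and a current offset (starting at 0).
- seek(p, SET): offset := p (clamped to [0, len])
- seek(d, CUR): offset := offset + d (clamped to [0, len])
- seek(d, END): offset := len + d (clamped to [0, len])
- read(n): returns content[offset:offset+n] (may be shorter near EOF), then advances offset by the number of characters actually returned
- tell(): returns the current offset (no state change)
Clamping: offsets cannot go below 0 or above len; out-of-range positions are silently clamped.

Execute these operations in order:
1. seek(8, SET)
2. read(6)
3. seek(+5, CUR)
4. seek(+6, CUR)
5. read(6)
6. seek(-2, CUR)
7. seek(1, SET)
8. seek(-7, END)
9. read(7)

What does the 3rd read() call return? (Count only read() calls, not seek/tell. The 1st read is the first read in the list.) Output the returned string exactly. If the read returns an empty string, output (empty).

Answer: K1Y8DHQ

Derivation:
After 1 (seek(8, SET)): offset=8
After 2 (read(6)): returned 'JZWE04', offset=14
After 3 (seek(+5, CUR)): offset=19
After 4 (seek(+6, CUR)): offset=21
After 5 (read(6)): returned '', offset=21
After 6 (seek(-2, CUR)): offset=19
After 7 (seek(1, SET)): offset=1
After 8 (seek(-7, END)): offset=14
After 9 (read(7)): returned 'K1Y8DHQ', offset=21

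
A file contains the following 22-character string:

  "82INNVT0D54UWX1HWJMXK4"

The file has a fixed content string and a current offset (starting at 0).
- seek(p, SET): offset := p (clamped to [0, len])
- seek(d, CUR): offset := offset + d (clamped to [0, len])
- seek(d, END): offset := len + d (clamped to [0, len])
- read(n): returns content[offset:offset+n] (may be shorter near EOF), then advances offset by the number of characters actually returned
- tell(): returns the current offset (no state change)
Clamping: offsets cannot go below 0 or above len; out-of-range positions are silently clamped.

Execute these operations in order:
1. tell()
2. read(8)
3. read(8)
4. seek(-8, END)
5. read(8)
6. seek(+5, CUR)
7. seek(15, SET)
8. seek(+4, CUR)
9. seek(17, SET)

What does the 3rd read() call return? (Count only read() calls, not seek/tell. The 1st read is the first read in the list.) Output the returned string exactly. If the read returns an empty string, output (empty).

After 1 (tell()): offset=0
After 2 (read(8)): returned '82INNVT0', offset=8
After 3 (read(8)): returned 'D54UWX1H', offset=16
After 4 (seek(-8, END)): offset=14
After 5 (read(8)): returned '1HWJMXK4', offset=22
After 6 (seek(+5, CUR)): offset=22
After 7 (seek(15, SET)): offset=15
After 8 (seek(+4, CUR)): offset=19
After 9 (seek(17, SET)): offset=17

Answer: 1HWJMXK4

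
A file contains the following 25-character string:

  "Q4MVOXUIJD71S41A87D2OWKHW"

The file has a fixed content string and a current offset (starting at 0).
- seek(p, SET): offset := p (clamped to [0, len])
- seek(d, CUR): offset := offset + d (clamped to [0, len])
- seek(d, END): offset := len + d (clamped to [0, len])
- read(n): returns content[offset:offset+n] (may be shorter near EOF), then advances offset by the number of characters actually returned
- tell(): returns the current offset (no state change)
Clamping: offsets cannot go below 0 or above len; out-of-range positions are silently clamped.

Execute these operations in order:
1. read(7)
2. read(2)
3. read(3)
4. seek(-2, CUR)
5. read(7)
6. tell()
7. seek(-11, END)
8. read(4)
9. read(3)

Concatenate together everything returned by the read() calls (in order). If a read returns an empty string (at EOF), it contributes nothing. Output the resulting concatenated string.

After 1 (read(7)): returned 'Q4MVOXU', offset=7
After 2 (read(2)): returned 'IJ', offset=9
After 3 (read(3)): returned 'D71', offset=12
After 4 (seek(-2, CUR)): offset=10
After 5 (read(7)): returned '71S41A8', offset=17
After 6 (tell()): offset=17
After 7 (seek(-11, END)): offset=14
After 8 (read(4)): returned '1A87', offset=18
After 9 (read(3)): returned 'D2O', offset=21

Answer: Q4MVOXUIJD7171S41A81A87D2O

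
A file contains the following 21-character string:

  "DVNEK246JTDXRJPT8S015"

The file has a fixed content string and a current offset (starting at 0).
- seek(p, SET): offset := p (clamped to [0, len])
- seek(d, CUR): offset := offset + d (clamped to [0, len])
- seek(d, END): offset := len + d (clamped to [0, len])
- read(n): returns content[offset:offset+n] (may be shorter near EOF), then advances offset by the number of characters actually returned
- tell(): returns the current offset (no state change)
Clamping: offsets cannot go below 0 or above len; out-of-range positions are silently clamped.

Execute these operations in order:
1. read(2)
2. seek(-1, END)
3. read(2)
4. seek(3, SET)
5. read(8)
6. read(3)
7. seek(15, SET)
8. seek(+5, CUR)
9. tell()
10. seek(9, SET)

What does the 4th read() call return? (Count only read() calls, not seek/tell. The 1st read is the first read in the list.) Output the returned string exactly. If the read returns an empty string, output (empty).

Answer: XRJ

Derivation:
After 1 (read(2)): returned 'DV', offset=2
After 2 (seek(-1, END)): offset=20
After 3 (read(2)): returned '5', offset=21
After 4 (seek(3, SET)): offset=3
After 5 (read(8)): returned 'EK246JTD', offset=11
After 6 (read(3)): returned 'XRJ', offset=14
After 7 (seek(15, SET)): offset=15
After 8 (seek(+5, CUR)): offset=20
After 9 (tell()): offset=20
After 10 (seek(9, SET)): offset=9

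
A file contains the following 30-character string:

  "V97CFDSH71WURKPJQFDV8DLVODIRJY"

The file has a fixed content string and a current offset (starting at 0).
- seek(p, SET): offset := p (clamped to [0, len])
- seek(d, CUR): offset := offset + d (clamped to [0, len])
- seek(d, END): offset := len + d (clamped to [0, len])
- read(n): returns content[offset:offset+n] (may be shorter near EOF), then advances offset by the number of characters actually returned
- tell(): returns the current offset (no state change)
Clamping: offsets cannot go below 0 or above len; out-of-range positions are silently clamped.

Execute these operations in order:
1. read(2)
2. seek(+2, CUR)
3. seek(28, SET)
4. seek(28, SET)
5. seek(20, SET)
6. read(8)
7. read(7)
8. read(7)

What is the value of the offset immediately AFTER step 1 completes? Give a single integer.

Answer: 2

Derivation:
After 1 (read(2)): returned 'V9', offset=2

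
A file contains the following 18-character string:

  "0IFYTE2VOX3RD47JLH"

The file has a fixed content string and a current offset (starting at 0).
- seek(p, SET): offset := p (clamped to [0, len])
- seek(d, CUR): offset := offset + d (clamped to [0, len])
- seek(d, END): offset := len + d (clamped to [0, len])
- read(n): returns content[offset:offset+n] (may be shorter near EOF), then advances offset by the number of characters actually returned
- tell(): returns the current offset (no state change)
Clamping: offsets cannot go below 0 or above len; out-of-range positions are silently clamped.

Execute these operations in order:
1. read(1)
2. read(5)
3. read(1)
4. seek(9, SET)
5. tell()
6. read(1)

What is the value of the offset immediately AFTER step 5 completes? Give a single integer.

After 1 (read(1)): returned '0', offset=1
After 2 (read(5)): returned 'IFYTE', offset=6
After 3 (read(1)): returned '2', offset=7
After 4 (seek(9, SET)): offset=9
After 5 (tell()): offset=9

Answer: 9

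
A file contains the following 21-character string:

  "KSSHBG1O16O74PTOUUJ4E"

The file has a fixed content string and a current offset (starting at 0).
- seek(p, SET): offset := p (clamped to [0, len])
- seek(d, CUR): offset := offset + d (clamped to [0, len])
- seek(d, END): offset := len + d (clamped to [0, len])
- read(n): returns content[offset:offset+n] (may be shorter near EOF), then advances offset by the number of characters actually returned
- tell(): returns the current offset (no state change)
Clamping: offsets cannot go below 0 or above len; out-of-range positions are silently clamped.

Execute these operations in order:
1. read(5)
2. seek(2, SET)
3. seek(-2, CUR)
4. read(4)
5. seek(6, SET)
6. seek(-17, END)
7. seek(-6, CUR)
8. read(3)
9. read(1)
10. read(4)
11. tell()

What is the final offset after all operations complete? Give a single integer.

Answer: 8

Derivation:
After 1 (read(5)): returned 'KSSHB', offset=5
After 2 (seek(2, SET)): offset=2
After 3 (seek(-2, CUR)): offset=0
After 4 (read(4)): returned 'KSSH', offset=4
After 5 (seek(6, SET)): offset=6
After 6 (seek(-17, END)): offset=4
After 7 (seek(-6, CUR)): offset=0
After 8 (read(3)): returned 'KSS', offset=3
After 9 (read(1)): returned 'H', offset=4
After 10 (read(4)): returned 'BG1O', offset=8
After 11 (tell()): offset=8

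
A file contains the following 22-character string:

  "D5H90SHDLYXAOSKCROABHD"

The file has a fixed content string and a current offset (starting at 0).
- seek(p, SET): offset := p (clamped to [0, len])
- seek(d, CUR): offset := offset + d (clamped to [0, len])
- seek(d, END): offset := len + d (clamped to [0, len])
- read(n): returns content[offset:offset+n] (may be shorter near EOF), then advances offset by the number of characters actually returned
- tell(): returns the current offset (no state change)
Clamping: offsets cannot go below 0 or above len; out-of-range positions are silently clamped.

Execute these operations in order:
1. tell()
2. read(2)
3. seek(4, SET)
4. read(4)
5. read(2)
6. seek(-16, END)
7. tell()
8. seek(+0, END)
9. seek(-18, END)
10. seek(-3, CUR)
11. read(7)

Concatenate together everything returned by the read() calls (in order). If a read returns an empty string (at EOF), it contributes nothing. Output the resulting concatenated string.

Answer: D50SHDLY5H90SHD

Derivation:
After 1 (tell()): offset=0
After 2 (read(2)): returned 'D5', offset=2
After 3 (seek(4, SET)): offset=4
After 4 (read(4)): returned '0SHD', offset=8
After 5 (read(2)): returned 'LY', offset=10
After 6 (seek(-16, END)): offset=6
After 7 (tell()): offset=6
After 8 (seek(+0, END)): offset=22
After 9 (seek(-18, END)): offset=4
After 10 (seek(-3, CUR)): offset=1
After 11 (read(7)): returned '5H90SHD', offset=8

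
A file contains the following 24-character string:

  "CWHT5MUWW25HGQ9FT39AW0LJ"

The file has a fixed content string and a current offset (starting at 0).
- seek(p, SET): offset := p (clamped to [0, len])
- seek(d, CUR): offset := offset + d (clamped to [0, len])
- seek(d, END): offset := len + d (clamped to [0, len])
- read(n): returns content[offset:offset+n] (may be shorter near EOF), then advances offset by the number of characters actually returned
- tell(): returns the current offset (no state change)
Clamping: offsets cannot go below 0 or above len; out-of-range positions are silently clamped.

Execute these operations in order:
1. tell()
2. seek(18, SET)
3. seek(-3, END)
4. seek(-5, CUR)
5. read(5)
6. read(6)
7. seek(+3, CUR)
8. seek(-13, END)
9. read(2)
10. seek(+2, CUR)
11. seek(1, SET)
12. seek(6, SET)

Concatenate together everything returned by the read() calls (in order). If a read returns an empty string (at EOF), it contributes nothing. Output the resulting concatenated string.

After 1 (tell()): offset=0
After 2 (seek(18, SET)): offset=18
After 3 (seek(-3, END)): offset=21
After 4 (seek(-5, CUR)): offset=16
After 5 (read(5)): returned 'T39AW', offset=21
After 6 (read(6)): returned '0LJ', offset=24
After 7 (seek(+3, CUR)): offset=24
After 8 (seek(-13, END)): offset=11
After 9 (read(2)): returned 'HG', offset=13
After 10 (seek(+2, CUR)): offset=15
After 11 (seek(1, SET)): offset=1
After 12 (seek(6, SET)): offset=6

Answer: T39AW0LJHG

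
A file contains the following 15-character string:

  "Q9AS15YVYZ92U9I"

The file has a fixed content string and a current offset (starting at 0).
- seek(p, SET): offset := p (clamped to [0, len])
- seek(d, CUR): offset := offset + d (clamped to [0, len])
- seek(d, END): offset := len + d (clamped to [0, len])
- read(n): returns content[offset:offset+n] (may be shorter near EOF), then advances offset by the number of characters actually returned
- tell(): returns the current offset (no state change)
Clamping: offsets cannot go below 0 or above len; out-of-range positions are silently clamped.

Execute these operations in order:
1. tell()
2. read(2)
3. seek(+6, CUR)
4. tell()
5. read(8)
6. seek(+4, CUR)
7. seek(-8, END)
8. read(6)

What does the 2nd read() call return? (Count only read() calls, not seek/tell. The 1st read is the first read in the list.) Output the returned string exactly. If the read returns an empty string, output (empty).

After 1 (tell()): offset=0
After 2 (read(2)): returned 'Q9', offset=2
After 3 (seek(+6, CUR)): offset=8
After 4 (tell()): offset=8
After 5 (read(8)): returned 'YZ92U9I', offset=15
After 6 (seek(+4, CUR)): offset=15
After 7 (seek(-8, END)): offset=7
After 8 (read(6)): returned 'VYZ92U', offset=13

Answer: YZ92U9I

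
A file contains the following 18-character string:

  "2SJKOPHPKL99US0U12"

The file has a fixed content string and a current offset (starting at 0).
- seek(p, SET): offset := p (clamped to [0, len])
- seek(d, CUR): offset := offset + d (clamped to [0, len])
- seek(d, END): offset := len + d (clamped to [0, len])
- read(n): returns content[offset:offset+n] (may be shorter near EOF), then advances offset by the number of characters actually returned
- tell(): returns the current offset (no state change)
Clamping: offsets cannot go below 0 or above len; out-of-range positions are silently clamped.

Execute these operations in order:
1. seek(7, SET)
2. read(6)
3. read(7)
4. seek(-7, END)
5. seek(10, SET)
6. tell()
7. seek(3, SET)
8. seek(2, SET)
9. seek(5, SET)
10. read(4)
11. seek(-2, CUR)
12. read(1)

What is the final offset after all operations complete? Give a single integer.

After 1 (seek(7, SET)): offset=7
After 2 (read(6)): returned 'PKL99U', offset=13
After 3 (read(7)): returned 'S0U12', offset=18
After 4 (seek(-7, END)): offset=11
After 5 (seek(10, SET)): offset=10
After 6 (tell()): offset=10
After 7 (seek(3, SET)): offset=3
After 8 (seek(2, SET)): offset=2
After 9 (seek(5, SET)): offset=5
After 10 (read(4)): returned 'PHPK', offset=9
After 11 (seek(-2, CUR)): offset=7
After 12 (read(1)): returned 'P', offset=8

Answer: 8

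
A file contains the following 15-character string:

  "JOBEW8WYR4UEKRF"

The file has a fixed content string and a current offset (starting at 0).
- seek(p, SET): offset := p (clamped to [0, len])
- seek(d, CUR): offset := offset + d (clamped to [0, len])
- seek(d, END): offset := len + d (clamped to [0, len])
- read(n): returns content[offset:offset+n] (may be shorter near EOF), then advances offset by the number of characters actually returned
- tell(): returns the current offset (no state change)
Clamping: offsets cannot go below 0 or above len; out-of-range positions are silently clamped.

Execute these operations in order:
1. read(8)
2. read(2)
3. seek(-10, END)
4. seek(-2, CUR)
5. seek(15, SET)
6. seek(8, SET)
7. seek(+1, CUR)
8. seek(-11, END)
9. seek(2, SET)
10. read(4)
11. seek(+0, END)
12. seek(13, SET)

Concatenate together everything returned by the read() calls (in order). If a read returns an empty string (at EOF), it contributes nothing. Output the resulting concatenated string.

Answer: JOBEW8WYR4BEW8

Derivation:
After 1 (read(8)): returned 'JOBEW8WY', offset=8
After 2 (read(2)): returned 'R4', offset=10
After 3 (seek(-10, END)): offset=5
After 4 (seek(-2, CUR)): offset=3
After 5 (seek(15, SET)): offset=15
After 6 (seek(8, SET)): offset=8
After 7 (seek(+1, CUR)): offset=9
After 8 (seek(-11, END)): offset=4
After 9 (seek(2, SET)): offset=2
After 10 (read(4)): returned 'BEW8', offset=6
After 11 (seek(+0, END)): offset=15
After 12 (seek(13, SET)): offset=13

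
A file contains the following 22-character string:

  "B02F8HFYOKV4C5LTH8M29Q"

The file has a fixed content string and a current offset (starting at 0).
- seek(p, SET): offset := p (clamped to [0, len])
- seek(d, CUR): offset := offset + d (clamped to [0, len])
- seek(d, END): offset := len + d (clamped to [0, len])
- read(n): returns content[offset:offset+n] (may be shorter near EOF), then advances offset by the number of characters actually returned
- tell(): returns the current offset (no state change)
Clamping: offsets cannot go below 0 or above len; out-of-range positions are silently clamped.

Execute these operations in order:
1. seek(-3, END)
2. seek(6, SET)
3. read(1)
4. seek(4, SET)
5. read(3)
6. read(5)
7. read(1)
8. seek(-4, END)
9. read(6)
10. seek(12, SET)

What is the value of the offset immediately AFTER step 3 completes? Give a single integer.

After 1 (seek(-3, END)): offset=19
After 2 (seek(6, SET)): offset=6
After 3 (read(1)): returned 'F', offset=7

Answer: 7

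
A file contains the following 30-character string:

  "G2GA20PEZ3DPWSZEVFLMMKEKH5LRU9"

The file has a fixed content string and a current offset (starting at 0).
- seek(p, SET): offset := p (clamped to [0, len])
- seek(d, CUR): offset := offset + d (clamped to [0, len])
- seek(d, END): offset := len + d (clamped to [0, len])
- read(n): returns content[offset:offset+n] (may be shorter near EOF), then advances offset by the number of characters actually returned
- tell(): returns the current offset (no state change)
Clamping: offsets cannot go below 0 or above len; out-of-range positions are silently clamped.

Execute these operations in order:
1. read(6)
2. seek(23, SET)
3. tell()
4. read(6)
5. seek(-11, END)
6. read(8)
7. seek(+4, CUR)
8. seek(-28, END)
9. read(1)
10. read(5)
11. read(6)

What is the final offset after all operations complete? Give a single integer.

After 1 (read(6)): returned 'G2GA20', offset=6
After 2 (seek(23, SET)): offset=23
After 3 (tell()): offset=23
After 4 (read(6)): returned 'KH5LRU', offset=29
After 5 (seek(-11, END)): offset=19
After 6 (read(8)): returned 'MMKEKH5L', offset=27
After 7 (seek(+4, CUR)): offset=30
After 8 (seek(-28, END)): offset=2
After 9 (read(1)): returned 'G', offset=3
After 10 (read(5)): returned 'A20PE', offset=8
After 11 (read(6)): returned 'Z3DPWS', offset=14

Answer: 14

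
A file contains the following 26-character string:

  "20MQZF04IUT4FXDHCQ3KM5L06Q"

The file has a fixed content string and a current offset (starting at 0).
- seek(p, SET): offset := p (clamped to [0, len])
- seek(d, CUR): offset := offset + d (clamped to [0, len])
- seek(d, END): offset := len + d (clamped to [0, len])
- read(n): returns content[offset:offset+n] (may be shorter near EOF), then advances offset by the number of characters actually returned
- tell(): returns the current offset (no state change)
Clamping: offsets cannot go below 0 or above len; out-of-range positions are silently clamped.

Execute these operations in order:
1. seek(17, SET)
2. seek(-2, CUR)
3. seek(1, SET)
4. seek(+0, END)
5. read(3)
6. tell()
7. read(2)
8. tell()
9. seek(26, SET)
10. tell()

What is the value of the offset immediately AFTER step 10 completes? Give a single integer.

Answer: 26

Derivation:
After 1 (seek(17, SET)): offset=17
After 2 (seek(-2, CUR)): offset=15
After 3 (seek(1, SET)): offset=1
After 4 (seek(+0, END)): offset=26
After 5 (read(3)): returned '', offset=26
After 6 (tell()): offset=26
After 7 (read(2)): returned '', offset=26
After 8 (tell()): offset=26
After 9 (seek(26, SET)): offset=26
After 10 (tell()): offset=26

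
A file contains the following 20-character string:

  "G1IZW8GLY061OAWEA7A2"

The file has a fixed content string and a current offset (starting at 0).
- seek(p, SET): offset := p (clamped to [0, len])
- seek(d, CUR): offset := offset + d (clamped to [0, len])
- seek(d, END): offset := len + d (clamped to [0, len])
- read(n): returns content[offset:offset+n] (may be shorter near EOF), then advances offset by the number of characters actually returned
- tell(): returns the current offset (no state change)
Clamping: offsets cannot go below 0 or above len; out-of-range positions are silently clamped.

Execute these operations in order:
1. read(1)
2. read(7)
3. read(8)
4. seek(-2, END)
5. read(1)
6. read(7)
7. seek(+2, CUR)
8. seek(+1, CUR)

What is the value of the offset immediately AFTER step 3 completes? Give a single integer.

Answer: 16

Derivation:
After 1 (read(1)): returned 'G', offset=1
After 2 (read(7)): returned '1IZW8GL', offset=8
After 3 (read(8)): returned 'Y061OAWE', offset=16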